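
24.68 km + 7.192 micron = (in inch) 9.717e+05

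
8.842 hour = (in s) 3.183e+04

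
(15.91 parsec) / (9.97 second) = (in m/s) 4.924e+16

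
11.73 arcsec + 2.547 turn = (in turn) 2.547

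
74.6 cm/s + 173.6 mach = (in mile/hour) 1.322e+05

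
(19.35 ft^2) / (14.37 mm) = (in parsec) 4.054e-15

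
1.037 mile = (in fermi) 1.669e+18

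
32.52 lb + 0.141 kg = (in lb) 32.83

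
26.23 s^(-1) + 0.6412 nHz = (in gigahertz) 2.623e-08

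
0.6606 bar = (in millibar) 660.6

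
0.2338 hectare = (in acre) 0.5777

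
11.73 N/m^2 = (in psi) 0.001701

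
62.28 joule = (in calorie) 14.89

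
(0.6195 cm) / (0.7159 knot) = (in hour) 4.672e-06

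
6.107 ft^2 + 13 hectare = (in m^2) 1.3e+05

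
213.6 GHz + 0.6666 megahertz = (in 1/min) 1.282e+13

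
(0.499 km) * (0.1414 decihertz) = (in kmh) 25.4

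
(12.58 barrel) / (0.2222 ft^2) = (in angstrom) 9.689e+11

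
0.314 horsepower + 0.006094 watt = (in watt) 234.2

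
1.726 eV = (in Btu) 2.621e-22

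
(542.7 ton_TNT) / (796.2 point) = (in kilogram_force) 8.243e+11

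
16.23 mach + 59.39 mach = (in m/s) 2.575e+04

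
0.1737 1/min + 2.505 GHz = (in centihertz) 2.505e+11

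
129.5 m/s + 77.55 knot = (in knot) 329.3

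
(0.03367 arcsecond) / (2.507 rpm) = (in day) 7.196e-12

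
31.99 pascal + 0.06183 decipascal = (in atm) 0.0003158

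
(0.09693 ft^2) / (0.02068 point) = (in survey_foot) 4050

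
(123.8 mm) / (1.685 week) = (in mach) 3.568e-10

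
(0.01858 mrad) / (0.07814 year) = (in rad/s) 7.54e-12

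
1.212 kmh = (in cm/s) 33.67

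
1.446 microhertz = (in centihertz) 0.0001446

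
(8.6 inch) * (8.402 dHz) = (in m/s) 0.1835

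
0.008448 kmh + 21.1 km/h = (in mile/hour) 13.12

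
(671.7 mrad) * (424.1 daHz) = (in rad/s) 2849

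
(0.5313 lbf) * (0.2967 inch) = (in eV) 1.112e+17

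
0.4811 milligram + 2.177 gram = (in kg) 0.002177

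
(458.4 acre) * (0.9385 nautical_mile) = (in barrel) 2.028e+10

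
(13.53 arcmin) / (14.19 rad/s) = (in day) 3.21e-09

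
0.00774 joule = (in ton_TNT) 1.85e-12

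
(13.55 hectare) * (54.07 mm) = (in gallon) 1.935e+06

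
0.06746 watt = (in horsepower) 9.047e-05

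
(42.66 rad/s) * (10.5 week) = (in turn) 4.312e+07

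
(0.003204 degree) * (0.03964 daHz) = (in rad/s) 2.217e-05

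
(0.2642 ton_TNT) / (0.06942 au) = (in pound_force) 0.02393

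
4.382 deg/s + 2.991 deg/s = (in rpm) 1.229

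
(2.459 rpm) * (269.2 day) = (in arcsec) 1.235e+12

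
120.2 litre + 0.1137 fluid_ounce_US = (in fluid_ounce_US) 4065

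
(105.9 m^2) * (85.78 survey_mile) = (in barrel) 9.195e+07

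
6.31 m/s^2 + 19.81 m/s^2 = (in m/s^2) 26.12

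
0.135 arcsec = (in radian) 6.545e-07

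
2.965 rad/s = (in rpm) 28.31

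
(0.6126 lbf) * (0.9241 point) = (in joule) 0.0008883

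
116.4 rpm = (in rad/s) 12.19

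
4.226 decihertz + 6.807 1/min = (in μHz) 5.36e+05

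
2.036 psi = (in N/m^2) 1.404e+04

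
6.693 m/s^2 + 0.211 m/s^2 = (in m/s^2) 6.904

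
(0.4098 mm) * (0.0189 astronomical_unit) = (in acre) 286.3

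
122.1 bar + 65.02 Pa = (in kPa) 1.221e+04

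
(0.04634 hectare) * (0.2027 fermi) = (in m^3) 9.393e-14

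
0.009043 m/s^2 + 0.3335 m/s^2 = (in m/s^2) 0.3425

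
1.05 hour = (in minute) 63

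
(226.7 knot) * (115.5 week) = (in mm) 8.147e+12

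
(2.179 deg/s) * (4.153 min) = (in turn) 1.508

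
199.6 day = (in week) 28.51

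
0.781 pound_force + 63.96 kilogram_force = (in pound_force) 141.8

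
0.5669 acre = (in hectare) 0.2294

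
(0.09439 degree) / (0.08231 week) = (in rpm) 3.16e-07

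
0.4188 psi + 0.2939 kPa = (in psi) 0.4614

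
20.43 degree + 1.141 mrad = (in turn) 0.05693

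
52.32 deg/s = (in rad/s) 0.9132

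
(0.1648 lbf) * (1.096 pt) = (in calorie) 6.774e-05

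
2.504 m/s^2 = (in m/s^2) 2.504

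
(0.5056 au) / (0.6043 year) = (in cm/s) 3.969e+05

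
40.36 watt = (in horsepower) 0.05412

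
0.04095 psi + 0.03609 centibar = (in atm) 0.003143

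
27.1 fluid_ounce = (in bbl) 0.005041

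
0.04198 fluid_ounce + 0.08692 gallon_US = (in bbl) 0.002077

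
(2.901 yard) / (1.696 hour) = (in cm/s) 0.04345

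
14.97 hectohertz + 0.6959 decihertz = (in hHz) 14.97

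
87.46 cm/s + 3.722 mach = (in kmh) 4566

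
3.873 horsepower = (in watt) 2888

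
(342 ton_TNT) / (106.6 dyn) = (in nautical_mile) 7.248e+11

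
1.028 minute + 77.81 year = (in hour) 6.816e+05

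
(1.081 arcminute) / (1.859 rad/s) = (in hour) 4.699e-08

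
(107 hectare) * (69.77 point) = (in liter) 2.634e+07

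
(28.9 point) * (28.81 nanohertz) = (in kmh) 1.057e-09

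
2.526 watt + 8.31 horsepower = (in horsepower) 8.313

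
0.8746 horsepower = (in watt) 652.2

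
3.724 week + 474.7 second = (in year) 0.07143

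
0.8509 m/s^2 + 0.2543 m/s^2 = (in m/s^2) 1.105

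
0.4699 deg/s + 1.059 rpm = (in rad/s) 0.1191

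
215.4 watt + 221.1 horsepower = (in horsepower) 221.4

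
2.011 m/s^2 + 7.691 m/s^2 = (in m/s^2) 9.702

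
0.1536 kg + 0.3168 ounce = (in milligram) 1.626e+05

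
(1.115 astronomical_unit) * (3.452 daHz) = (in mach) 1.691e+10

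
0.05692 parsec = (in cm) 1.756e+17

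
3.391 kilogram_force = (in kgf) 3.391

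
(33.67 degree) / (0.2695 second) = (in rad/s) 2.181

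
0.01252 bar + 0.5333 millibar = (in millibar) 13.05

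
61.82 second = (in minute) 1.03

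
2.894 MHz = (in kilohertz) 2894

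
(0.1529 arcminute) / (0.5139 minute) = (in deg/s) 8.265e-05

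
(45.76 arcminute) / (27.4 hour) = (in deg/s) 7.732e-06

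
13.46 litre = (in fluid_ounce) 455.1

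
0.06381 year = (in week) 3.327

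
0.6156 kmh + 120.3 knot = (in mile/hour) 138.8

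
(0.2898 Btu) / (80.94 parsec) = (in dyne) 1.224e-11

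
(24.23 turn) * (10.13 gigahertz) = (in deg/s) 8.836e+13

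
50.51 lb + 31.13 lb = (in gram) 3.703e+04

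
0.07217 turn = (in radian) 0.4535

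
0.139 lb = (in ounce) 2.224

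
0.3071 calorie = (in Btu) 0.001218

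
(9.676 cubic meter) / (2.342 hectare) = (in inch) 0.01627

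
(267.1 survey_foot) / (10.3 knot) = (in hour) 0.004268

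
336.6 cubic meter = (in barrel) 2117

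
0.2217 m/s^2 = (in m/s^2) 0.2217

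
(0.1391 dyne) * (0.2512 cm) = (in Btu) 3.312e-12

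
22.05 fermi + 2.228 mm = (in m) 0.002228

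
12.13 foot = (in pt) 1.048e+04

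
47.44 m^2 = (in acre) 0.01172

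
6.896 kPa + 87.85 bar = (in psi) 1275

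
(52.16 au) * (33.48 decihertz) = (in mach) 7.672e+10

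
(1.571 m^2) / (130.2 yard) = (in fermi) 1.32e+13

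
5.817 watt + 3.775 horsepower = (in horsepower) 3.783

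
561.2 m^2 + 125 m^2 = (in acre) 0.1696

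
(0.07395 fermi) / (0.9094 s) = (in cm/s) 8.132e-15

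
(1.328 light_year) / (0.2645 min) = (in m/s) 7.917e+14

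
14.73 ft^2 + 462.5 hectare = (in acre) 1143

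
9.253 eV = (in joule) 1.482e-18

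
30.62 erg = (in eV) 1.911e+13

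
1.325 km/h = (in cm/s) 36.81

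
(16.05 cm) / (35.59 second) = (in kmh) 0.01623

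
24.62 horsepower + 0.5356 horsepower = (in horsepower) 25.16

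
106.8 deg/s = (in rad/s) 1.864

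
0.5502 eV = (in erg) 8.815e-13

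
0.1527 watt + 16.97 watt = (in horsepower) 0.02296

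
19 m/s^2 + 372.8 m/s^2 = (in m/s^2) 391.8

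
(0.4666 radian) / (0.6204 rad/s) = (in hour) 0.0002089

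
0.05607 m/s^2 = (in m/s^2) 0.05607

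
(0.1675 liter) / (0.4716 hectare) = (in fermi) 3.552e+07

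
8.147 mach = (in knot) 5392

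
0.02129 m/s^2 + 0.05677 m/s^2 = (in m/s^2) 0.07806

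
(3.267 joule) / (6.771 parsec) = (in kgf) 1.595e-18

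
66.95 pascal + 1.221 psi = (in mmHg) 63.65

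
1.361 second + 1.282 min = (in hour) 0.02174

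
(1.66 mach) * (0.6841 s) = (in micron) 3.867e+08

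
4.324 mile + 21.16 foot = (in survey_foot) 2.285e+04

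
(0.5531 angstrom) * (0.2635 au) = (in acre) 0.0005388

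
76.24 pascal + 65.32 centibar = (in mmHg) 490.5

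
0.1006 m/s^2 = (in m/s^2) 0.1006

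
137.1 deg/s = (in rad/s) 2.393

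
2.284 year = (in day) 833.7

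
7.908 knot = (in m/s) 4.068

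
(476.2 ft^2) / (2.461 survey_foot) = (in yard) 64.5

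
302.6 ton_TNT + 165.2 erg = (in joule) 1.266e+12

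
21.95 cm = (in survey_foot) 0.7201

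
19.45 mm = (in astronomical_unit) 1.3e-13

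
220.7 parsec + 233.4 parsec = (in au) 9.366e+07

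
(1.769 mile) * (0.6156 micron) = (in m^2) 0.001753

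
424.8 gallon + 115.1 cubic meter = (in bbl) 734.1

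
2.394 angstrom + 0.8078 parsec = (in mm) 2.493e+19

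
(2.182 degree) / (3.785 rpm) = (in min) 0.001601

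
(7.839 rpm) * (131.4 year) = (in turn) 5.414e+08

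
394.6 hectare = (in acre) 975.1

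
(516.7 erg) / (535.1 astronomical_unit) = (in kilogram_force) 6.582e-20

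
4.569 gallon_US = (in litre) 17.3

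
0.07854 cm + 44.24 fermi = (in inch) 0.03092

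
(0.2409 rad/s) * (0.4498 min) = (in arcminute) 2.235e+04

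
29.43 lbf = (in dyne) 1.309e+07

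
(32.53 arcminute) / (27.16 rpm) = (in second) 0.003327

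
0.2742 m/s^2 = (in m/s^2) 0.2742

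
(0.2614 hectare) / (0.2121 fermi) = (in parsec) 399.4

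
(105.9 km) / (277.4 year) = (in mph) 2.708e-05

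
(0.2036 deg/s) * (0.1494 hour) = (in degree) 109.5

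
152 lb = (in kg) 68.95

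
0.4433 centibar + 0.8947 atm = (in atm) 0.8991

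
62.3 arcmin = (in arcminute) 62.3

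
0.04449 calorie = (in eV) 1.162e+18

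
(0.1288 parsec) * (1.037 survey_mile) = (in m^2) 6.633e+18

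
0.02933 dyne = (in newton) 2.933e-07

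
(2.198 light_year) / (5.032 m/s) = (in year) 1.31e+08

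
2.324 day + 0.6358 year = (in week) 33.48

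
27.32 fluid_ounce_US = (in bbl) 0.005082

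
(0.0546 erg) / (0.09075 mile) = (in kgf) 3.812e-12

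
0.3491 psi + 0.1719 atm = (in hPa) 198.2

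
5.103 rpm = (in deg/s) 30.62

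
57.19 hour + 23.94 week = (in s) 1.468e+07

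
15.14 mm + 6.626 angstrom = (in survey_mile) 9.408e-06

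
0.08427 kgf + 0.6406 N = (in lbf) 0.3298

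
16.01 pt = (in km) 5.648e-06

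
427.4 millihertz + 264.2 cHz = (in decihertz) 30.69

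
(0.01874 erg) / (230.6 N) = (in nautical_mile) 4.388e-15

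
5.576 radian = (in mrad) 5576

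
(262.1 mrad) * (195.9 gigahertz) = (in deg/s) 2.942e+12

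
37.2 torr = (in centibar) 4.96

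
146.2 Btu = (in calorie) 3.687e+04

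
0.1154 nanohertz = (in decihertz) 1.154e-09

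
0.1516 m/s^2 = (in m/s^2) 0.1516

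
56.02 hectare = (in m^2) 5.602e+05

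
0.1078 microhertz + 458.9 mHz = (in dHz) 4.589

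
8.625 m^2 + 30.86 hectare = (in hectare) 30.86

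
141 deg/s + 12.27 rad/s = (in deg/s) 844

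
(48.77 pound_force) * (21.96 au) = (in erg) 7.127e+21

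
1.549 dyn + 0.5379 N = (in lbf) 0.1209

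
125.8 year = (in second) 3.967e+09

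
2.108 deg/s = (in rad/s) 0.03679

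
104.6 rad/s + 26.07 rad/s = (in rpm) 1248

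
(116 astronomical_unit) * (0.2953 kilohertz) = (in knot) 9.961e+15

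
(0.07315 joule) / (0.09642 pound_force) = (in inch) 6.715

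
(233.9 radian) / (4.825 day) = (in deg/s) 0.03215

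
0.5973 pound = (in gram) 270.9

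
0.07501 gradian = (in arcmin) 4.051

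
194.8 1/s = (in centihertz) 1.948e+04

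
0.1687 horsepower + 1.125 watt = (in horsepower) 0.1702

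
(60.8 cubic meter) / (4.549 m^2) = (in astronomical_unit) 8.934e-11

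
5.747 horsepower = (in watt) 4286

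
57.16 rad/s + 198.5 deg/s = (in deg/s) 3474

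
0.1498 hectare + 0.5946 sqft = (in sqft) 1.612e+04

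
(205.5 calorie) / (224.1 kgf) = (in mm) 391.2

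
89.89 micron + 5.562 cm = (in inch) 2.193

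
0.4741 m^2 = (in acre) 0.0001172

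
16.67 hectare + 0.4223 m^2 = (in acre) 41.19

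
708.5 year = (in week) 3.694e+04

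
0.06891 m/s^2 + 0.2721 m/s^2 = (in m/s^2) 0.341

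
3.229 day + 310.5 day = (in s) 2.711e+07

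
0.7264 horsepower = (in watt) 541.7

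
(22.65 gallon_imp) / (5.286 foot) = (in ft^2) 0.6879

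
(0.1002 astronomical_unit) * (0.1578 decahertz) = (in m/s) 2.365e+10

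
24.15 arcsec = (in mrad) 0.1171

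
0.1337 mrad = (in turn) 2.128e-05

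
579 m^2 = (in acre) 0.1431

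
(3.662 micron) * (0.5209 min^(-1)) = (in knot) 6.18e-08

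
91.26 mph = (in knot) 79.3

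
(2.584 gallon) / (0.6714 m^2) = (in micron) 1.457e+04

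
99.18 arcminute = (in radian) 0.02885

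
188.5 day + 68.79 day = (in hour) 6175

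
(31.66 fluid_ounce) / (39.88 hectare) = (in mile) 1.459e-12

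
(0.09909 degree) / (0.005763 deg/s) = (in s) 17.19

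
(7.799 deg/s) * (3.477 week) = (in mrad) 2.862e+08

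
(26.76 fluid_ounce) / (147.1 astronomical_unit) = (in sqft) 3.871e-16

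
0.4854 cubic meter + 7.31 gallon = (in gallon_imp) 112.9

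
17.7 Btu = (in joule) 1.867e+04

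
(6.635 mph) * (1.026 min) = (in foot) 599.1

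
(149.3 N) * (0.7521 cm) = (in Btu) 0.001064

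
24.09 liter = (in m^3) 0.02409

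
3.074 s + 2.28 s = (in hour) 0.001487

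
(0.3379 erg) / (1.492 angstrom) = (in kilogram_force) 23.09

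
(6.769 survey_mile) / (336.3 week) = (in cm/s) 0.005356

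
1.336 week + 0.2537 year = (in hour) 2447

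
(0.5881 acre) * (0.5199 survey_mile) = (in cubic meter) 1.991e+06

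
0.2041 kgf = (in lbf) 0.45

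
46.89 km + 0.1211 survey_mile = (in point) 1.335e+08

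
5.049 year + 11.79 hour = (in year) 5.05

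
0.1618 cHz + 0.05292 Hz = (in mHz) 54.54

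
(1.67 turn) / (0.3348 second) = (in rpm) 299.3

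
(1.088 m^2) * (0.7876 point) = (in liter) 0.3023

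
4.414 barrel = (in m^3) 0.7018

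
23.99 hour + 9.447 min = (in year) 0.002757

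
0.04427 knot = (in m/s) 0.02277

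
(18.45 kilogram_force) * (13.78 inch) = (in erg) 6.333e+08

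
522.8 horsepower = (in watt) 3.899e+05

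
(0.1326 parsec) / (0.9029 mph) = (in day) 1.173e+11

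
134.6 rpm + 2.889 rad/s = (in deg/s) 973.1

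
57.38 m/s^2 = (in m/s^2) 57.38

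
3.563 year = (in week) 185.8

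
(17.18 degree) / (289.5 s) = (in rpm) 0.009891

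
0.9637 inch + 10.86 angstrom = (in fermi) 2.448e+13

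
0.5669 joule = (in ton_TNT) 1.355e-10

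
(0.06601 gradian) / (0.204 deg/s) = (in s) 0.2912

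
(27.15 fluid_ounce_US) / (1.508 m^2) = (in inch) 0.02096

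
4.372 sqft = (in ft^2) 4.372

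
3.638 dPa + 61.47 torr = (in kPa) 8.196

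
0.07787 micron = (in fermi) 7.787e+07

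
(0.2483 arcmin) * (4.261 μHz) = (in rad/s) 3.078e-10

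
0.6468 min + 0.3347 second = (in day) 0.000453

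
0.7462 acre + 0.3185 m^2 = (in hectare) 0.302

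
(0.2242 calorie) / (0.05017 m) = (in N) 18.7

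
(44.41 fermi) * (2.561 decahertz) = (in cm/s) 1.137e-10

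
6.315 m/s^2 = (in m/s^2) 6.315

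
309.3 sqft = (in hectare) 0.002873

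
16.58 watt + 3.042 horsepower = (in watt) 2285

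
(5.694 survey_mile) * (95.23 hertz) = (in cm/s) 8.727e+07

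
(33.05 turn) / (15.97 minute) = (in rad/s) 0.2167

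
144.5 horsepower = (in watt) 1.078e+05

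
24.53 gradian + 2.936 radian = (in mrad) 3321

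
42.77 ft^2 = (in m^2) 3.973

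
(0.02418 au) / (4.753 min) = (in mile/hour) 2.837e+07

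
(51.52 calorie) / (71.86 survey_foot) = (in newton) 9.842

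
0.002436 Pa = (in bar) 2.436e-08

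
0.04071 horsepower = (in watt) 30.36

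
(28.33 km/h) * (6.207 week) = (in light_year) 3.123e-09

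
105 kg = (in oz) 3704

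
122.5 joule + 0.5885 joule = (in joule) 123.1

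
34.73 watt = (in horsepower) 0.04657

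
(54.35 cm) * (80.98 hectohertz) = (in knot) 8555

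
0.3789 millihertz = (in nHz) 3.789e+05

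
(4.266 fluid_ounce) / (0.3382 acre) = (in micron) 0.09218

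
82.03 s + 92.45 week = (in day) 647.2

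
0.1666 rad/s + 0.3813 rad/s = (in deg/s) 31.39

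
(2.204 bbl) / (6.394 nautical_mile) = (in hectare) 2.959e-09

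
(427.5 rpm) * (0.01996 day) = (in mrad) 7.72e+07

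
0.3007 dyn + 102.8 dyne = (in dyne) 103.1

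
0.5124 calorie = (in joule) 2.144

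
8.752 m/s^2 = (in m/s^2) 8.752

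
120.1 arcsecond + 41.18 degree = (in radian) 0.7193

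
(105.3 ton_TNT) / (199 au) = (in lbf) 0.003327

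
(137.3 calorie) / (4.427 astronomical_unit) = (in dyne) 8.674e-05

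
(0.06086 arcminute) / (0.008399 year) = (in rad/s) 6.684e-11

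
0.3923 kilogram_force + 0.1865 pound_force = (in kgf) 0.4769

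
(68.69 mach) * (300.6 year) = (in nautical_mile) 1.197e+11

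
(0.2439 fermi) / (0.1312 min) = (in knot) 6.023e-17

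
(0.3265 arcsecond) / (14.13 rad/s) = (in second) 1.12e-07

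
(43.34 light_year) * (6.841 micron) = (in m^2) 2.805e+12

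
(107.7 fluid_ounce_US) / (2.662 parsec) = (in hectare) 3.878e-24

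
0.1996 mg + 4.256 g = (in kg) 0.004256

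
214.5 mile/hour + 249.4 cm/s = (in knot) 191.2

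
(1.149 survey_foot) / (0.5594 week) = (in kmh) 3.727e-06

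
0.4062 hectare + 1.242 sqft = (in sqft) 4.372e+04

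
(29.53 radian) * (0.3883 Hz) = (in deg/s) 657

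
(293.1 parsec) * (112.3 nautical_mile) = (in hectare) 1.881e+20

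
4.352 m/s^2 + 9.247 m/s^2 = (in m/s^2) 13.6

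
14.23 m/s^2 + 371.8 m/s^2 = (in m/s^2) 386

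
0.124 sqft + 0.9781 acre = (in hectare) 0.3958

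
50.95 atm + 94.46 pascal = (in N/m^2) 5.163e+06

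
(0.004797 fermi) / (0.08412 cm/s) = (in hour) 1.584e-18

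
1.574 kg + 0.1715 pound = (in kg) 1.652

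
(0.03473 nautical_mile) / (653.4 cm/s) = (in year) 3.121e-07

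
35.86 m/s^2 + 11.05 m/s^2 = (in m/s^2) 46.91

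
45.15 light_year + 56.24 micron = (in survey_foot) 1.401e+18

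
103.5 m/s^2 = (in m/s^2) 103.5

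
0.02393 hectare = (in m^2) 239.3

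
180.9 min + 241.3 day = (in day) 241.4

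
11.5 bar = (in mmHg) 8626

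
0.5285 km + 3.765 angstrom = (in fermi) 5.285e+17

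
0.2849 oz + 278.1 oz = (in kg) 7.892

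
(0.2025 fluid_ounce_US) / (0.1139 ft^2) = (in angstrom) 5.659e+06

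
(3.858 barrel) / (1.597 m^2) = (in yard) 0.42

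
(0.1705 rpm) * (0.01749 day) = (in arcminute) 9.275e+04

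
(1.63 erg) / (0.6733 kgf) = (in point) 6.998e-05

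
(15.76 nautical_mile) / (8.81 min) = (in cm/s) 5522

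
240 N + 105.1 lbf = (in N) 707.5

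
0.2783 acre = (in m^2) 1126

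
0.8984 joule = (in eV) 5.607e+18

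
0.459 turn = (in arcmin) 9914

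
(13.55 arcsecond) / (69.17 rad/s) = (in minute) 1.583e-08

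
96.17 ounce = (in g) 2726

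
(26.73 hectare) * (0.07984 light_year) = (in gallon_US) 5.334e+22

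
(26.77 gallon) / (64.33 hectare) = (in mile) 9.788e-11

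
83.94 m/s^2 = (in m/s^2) 83.94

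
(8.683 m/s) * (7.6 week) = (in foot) 1.309e+08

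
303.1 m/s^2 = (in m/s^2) 303.1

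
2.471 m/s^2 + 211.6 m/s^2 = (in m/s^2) 214.1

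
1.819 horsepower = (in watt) 1356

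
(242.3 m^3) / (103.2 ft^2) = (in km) 0.02527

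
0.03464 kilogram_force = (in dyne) 3.397e+04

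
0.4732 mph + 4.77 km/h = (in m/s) 1.537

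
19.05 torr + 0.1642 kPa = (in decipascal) 2.704e+04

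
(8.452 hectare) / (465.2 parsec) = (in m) 5.888e-15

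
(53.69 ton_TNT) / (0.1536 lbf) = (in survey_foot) 1.079e+12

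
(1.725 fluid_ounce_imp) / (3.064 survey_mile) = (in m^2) 9.94e-09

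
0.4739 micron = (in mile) 2.945e-10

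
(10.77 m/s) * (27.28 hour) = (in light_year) 1.118e-10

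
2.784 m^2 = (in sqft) 29.97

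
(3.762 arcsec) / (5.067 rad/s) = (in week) 5.952e-12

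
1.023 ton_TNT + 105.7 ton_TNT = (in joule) 4.465e+11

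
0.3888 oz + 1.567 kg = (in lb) 3.479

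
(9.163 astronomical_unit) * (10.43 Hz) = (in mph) 3.198e+13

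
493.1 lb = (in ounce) 7890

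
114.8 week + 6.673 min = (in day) 803.6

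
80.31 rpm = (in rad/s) 8.41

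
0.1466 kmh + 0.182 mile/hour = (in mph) 0.2731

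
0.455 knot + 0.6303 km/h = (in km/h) 1.473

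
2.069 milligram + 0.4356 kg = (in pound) 0.9603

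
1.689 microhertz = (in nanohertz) 1689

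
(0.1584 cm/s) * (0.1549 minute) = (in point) 41.73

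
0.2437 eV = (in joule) 3.905e-20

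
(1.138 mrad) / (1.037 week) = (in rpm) 1.733e-08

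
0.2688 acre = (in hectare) 0.1088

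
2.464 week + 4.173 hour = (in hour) 418.1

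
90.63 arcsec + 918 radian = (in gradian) 5.844e+04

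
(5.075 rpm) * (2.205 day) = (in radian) 1.012e+05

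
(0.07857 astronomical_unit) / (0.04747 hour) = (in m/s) 6.878e+07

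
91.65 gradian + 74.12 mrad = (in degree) 86.73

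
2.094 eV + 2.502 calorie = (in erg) 1.047e+08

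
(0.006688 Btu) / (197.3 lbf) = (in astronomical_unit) 5.374e-14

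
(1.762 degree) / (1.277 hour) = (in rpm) 6.388e-05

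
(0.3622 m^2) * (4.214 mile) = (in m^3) 2456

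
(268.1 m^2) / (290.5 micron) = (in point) 2.616e+09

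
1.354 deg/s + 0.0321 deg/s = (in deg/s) 1.386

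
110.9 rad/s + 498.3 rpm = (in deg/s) 9344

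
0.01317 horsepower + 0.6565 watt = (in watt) 10.48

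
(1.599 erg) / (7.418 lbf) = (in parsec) 1.57e-25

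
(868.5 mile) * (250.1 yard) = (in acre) 7.899e+04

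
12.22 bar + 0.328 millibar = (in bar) 12.22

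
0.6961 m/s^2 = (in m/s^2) 0.6961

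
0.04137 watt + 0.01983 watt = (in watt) 0.0612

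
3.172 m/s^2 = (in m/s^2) 3.172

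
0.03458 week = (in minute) 348.6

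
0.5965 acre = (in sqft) 2.598e+04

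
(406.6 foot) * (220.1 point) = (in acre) 0.002378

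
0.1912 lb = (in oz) 3.059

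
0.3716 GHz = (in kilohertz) 3.716e+05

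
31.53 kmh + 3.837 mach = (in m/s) 1315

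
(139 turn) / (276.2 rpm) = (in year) 9.575e-07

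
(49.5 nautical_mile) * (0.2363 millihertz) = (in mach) 0.06362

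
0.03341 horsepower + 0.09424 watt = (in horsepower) 0.03354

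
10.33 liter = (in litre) 10.33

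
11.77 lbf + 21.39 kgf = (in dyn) 2.621e+07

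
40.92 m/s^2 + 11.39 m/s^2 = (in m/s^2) 52.31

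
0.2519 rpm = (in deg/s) 1.511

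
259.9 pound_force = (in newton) 1156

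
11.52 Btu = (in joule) 1.215e+04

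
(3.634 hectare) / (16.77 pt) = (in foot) 2.015e+07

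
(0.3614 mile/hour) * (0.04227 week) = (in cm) 4.13e+05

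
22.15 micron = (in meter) 2.215e-05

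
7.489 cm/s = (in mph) 0.1675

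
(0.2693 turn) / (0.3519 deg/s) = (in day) 0.003189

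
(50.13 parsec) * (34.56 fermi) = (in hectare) 5.346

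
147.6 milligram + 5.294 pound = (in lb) 5.294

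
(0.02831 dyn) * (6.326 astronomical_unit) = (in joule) 2.679e+05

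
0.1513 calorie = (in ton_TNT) 1.513e-10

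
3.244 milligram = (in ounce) 0.0001144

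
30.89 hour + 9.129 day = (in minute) 1.5e+04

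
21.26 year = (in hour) 1.862e+05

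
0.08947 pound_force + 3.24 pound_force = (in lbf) 3.329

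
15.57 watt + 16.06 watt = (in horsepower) 0.04242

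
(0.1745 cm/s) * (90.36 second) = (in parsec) 5.11e-18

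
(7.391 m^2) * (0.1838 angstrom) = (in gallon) 3.589e-08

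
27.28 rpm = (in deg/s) 163.7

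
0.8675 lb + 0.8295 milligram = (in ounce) 13.88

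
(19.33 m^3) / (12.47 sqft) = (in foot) 54.74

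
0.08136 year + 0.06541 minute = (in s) 2.566e+06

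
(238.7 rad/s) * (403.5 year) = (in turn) 4.834e+11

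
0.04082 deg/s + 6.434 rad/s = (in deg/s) 368.7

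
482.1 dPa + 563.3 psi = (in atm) 38.33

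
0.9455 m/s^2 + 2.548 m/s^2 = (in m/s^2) 3.494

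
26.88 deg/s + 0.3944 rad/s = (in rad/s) 0.8635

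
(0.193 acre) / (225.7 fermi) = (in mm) 3.461e+18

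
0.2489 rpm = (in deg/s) 1.493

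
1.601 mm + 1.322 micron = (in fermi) 1.602e+12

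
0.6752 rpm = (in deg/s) 4.051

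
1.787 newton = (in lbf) 0.4017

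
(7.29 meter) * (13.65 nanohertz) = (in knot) 1.934e-07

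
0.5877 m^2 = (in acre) 0.0001452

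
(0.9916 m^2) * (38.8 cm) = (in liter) 384.7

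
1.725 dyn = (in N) 1.725e-05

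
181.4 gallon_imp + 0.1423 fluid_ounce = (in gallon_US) 217.9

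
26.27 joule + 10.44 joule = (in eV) 2.291e+20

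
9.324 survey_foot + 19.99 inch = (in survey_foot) 10.99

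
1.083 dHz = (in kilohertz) 0.0001083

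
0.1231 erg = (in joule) 1.231e-08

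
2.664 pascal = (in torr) 0.01998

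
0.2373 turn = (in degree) 85.43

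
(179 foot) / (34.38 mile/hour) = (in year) 1.126e-07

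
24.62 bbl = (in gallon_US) 1034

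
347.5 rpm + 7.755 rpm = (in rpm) 355.3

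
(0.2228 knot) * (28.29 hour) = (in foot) 3.83e+04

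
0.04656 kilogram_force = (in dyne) 4.566e+04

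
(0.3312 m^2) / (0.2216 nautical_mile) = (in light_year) 8.53e-20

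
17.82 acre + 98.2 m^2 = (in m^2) 7.221e+04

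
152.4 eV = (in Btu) 2.314e-20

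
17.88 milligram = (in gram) 0.01788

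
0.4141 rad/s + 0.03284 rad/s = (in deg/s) 25.61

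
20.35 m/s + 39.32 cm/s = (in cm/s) 2074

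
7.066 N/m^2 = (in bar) 7.066e-05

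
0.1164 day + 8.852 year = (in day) 3231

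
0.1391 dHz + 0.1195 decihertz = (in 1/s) 0.02586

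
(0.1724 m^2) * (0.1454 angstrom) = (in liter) 2.507e-09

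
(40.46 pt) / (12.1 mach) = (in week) 5.728e-12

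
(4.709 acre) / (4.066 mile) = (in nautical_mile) 0.001572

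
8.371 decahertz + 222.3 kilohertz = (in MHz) 0.2224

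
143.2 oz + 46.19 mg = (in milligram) 4.06e+06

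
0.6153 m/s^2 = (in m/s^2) 0.6153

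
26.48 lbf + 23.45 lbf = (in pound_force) 49.93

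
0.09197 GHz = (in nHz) 9.197e+16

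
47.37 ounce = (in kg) 1.343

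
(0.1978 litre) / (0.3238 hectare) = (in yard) 6.681e-08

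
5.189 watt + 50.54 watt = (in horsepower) 0.07473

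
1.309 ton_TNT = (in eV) 3.418e+28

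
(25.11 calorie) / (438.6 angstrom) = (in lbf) 5.385e+08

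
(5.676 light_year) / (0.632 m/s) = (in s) 8.497e+16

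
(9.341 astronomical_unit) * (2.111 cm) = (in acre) 7.289e+06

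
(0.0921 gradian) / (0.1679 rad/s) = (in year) 2.732e-10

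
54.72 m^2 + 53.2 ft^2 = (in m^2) 59.66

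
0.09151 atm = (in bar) 0.09272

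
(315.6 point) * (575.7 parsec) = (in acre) 4.887e+14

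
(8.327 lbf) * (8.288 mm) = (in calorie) 0.07337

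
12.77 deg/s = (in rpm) 2.128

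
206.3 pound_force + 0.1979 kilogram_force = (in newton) 919.6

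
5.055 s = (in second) 5.055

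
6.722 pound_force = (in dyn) 2.99e+06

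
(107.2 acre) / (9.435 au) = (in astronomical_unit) 2.055e-18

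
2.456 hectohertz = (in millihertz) 2.456e+05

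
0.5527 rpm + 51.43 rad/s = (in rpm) 491.7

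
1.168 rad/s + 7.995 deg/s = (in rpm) 12.49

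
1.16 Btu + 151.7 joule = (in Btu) 1.304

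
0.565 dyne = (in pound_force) 1.27e-06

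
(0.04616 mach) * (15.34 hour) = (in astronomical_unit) 5.802e-06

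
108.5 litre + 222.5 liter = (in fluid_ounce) 1.119e+04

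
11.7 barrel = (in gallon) 491.4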